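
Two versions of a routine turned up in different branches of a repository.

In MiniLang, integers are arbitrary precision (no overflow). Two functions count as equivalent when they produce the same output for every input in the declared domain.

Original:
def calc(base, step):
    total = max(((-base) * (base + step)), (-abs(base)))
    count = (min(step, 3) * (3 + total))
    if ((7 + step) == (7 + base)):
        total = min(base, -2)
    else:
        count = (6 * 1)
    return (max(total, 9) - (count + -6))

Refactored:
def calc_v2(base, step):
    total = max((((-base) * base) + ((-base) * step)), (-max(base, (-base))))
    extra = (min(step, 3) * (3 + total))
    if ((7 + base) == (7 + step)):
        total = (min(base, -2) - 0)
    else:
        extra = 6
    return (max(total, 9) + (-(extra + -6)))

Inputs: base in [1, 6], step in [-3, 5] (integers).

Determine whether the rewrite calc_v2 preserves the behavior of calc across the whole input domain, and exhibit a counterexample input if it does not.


Differences: arithmetic usage differs; also constant usage differs; also local variable names differ; also min/max/abs usage differs — yet all 54 inputs agree.
verdict: equivalent


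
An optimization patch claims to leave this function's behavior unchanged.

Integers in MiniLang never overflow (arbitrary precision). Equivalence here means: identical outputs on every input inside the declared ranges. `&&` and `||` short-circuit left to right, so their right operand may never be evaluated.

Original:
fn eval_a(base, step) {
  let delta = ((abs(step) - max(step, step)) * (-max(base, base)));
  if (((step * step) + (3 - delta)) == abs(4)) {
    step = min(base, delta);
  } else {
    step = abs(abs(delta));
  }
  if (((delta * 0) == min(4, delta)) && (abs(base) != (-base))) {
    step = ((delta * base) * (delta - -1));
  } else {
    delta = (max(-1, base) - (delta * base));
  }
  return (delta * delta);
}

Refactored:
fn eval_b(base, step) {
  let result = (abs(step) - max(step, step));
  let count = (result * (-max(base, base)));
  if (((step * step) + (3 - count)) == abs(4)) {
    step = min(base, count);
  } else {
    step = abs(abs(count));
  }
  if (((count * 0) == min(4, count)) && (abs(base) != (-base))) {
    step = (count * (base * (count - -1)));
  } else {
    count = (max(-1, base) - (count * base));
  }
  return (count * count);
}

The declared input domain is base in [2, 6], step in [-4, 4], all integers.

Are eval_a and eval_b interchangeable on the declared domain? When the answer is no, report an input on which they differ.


Reading the diff, among the changes: local variable names differ; statement counts differ.
Tracing base=6, step=-1: eval_a: delta := -12 | (((step * step) + (3 - delta)) == abs(4)): false | step := 12 | (((delta * 0) == min(4, delta)) && (abs(base) != (-base))): false | delta := 78 | result 6084 | eval_b: result := 2 | count := -12 | (((step * step) + (3 - count)) == abs(4)): false | step := 12 | (((count * 0) == min(4, count)) && (abs(base) != (-base))): false | count := 78 | result 6084 — matching result 6084.
Across all 45 domain points the two functions coincide.
verdict: equivalent


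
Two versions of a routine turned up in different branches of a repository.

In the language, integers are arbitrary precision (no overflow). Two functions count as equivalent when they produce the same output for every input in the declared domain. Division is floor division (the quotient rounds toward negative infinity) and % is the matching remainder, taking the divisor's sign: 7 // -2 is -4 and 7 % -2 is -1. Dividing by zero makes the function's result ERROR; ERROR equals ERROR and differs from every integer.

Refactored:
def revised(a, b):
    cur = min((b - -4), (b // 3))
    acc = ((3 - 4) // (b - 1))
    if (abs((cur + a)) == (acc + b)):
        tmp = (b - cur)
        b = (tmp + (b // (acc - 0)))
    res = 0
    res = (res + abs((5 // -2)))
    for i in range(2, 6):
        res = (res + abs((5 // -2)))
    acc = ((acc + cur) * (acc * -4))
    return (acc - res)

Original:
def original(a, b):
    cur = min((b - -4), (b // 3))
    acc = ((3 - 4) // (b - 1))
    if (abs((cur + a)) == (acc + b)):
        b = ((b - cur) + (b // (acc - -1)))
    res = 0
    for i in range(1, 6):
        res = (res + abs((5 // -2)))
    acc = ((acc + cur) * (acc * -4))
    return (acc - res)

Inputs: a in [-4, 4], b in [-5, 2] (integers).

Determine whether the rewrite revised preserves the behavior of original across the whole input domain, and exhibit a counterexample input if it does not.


Take a=-1, b=2.
original: cur becomes 0; next acc becomes -1; next (abs((cur + a)) == (acc + b)) evaluates to true; next hits division by zero so the output is ERROR
revised: cur becomes 0; next acc becomes -1; next (abs((cur + a)) == (acc + b)) evaluates to true; next tmp becomes 2; next b becomes 0; next res becomes 0; next res becomes 3; next at i=2:; next res becomes 6; next at i=3:; next res becomes 9; next at i=4:; next res becomes 12; next at i=5:; next res becomes 15; next acc becomes -4; next final value -19
ERROR != -19, so the rewrite changes behavior.
verdict: not equivalent; witness: a=-1, b=2


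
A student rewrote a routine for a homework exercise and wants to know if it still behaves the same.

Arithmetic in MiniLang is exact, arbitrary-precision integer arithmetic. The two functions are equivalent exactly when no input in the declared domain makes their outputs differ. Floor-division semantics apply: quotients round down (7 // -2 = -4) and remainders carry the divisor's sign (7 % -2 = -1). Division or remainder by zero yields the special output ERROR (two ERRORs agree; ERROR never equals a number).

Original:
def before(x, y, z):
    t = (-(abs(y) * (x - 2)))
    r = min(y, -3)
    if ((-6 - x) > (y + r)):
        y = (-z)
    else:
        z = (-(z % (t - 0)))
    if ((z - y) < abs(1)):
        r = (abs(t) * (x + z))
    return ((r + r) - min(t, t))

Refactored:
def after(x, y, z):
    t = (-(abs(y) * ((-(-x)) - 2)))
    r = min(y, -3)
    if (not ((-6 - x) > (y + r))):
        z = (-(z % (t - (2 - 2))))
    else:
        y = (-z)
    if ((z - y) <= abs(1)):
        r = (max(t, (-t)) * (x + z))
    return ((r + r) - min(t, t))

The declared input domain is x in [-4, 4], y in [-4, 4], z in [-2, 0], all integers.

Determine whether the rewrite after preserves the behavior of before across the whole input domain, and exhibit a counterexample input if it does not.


Not equivalent: x=-2, y=-1, z=0 separates them (-10 vs -20).
before: t becomes 4; next r becomes -3; next ((-6 - x) > (y + r)) evaluates to false; next z becomes 0; next ((z - y) < abs(1)) evaluates to false; next final value -10
after: t becomes 4; next r becomes -3; next (not ((-6 - x) > (y + r))) evaluates to true; next z becomes 0; next ((z - y) <= abs(1)) evaluates to true; next r becomes -8; next final value -20
verdict: not equivalent; witness: x=-2, y=-1, z=0


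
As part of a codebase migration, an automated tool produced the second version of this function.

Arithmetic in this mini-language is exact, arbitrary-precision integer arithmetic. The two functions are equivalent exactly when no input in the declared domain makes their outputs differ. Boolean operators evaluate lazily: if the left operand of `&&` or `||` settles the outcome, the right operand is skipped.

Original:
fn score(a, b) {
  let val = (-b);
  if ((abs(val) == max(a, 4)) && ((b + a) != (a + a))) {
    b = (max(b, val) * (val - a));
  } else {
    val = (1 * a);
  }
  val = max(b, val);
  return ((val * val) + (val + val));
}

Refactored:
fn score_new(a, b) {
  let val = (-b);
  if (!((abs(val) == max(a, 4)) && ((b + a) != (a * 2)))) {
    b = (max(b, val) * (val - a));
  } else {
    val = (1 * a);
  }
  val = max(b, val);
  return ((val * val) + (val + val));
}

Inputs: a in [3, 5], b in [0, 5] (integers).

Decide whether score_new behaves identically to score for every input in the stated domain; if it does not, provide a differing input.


Try a=3, b=0.
score: val becomes 0; next ((abs(val) == max(a, 4)) && ((b + a) != (a + a))) evaluates to false; next val becomes 3; next val becomes 3; next final value 15
score_new: val becomes 0; next (!((abs(val) == max(a, 4)) && ((b + a) != (a * 2)))) evaluates to true; next b becomes 0; next val becomes 0; next final value 0
15 against 0: the behavior changed.
verdict: not equivalent; witness: a=3, b=0


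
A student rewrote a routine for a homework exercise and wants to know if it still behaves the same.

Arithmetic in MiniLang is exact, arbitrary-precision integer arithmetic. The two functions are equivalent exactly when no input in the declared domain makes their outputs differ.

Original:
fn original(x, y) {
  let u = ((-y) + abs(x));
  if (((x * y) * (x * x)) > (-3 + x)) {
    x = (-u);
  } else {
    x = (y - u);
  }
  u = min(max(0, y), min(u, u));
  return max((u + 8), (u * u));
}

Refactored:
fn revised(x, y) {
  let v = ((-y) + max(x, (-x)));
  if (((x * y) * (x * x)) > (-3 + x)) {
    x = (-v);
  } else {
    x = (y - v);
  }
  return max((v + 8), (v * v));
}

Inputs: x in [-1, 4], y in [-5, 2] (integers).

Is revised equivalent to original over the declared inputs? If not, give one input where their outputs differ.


Run the pair on x=-1, y=-5.
original: u = 6; (((x * y) * (x * x)) > (-3 + x)) -> true; x = -6; u = 0; return 8
revised: v = 6; (((x * y) * (x * x)) > (-3 + x)) -> true; x = -6; return 36
8 vs 36 — the two versions disagree here.
verdict: not equivalent; witness: x=-1, y=-5


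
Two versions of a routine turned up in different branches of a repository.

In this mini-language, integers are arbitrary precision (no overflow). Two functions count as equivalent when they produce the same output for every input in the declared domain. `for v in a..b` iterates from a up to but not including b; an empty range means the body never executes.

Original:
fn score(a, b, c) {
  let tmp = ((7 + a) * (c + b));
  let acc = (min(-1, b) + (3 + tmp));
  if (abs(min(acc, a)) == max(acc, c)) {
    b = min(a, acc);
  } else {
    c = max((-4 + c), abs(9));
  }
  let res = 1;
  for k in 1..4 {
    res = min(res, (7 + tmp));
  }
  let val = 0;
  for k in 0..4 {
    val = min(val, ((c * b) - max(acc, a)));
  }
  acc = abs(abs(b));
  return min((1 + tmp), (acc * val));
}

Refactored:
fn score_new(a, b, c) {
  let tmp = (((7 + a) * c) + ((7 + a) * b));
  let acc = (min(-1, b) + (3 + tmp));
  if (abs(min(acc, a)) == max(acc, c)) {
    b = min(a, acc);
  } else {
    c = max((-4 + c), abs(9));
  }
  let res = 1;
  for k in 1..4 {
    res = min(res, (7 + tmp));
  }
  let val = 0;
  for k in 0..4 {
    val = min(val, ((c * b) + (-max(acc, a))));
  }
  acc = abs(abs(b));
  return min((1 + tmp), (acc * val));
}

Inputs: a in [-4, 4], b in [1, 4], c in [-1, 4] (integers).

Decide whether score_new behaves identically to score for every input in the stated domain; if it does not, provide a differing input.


Differences: arithmetic usage differs; and constant usage differs — yet all 216 inputs agree.
verdict: equivalent


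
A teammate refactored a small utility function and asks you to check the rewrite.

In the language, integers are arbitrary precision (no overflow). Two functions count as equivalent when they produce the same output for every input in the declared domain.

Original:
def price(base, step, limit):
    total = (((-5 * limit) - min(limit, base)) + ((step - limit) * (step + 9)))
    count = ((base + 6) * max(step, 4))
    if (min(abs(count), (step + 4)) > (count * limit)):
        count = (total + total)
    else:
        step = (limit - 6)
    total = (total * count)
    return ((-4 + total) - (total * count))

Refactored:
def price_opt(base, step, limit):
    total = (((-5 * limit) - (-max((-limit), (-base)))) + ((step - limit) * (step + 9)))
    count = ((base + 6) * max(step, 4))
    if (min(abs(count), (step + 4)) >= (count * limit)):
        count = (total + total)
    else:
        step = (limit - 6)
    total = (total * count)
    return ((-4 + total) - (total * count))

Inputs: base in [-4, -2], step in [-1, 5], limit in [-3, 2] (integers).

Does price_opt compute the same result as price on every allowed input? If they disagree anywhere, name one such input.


Try base=-4, step=4, limit=1.
price: total=38, then count=8, then (min(abs(count), (step + 4)) > (count * limit)) is false, then step=-5, then total=304, then returns -2132
price_opt: total=38, then count=8, then (min(abs(count), (step + 4)) >= (count * limit)) is true, then count=76, then total=2888, then returns -216604
-2132 and -216604 differ, so these are not the same function on this domain.
verdict: not equivalent; witness: base=-4, step=4, limit=1


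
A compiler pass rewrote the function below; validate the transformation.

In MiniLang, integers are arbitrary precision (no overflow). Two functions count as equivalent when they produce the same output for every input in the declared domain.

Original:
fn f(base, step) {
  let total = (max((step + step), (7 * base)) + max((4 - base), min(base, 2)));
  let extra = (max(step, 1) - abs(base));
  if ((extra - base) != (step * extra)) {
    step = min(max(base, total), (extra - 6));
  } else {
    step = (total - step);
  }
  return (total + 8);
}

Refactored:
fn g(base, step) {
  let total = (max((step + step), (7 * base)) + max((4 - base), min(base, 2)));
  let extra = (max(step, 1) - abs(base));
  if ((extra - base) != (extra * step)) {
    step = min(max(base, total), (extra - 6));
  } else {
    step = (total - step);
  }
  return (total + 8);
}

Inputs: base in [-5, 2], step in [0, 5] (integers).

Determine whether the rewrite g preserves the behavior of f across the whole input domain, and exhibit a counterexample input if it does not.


Differences: same computation, different form — yet all 48 inputs agree.
verdict: equivalent


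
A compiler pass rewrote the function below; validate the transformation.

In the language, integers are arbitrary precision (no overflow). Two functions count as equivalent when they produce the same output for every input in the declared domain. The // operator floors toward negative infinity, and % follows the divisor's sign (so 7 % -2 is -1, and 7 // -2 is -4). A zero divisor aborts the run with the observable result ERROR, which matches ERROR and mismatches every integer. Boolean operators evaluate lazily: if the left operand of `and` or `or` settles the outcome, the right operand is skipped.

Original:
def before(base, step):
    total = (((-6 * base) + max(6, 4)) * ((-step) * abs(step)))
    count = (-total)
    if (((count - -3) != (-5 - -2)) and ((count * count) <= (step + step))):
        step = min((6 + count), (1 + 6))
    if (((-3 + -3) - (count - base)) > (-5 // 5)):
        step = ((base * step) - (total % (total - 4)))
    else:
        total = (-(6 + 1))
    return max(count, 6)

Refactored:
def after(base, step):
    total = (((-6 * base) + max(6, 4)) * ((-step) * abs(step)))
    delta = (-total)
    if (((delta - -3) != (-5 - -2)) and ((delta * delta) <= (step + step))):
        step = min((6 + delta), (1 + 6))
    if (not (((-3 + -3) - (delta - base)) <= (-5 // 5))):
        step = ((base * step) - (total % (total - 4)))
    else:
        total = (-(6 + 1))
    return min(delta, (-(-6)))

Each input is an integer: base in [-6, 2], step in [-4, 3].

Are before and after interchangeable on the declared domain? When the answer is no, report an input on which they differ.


Evaluate both at base=-6, step=-4.
before: total=672, then count=-672, then (((count - -3) != (-5 - -2)) and ((count * count) <= (step + step))) is false, then (((-3 + -3) - (count - base)) > (-5 // 5)) is true, then step=20, then returns 6
after: total=672, then delta=-672, then (((delta - -3) != (-5 - -2)) and ((delta * delta) <= (step + step))) is false, then (not (((-3 + -3) - (delta - base)) <= (-5 // 5))) is true, then step=20, then returns -672
6 against -672: the behavior changed.
verdict: not equivalent; witness: base=-6, step=-4


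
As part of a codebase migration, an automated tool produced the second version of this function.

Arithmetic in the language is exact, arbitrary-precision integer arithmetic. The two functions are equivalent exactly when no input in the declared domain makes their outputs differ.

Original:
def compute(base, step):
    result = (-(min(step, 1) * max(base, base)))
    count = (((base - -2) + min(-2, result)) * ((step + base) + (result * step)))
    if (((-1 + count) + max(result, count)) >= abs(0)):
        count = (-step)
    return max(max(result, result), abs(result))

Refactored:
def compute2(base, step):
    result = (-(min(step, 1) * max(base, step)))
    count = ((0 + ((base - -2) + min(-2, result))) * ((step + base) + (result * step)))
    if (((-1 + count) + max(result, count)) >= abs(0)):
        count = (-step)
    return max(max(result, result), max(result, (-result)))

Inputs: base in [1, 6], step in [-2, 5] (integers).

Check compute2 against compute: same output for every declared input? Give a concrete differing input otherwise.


Evaluate both at base=1, step=2.
compute: result becomes -1; next count becomes 1; next (((-1 + count) + max(result, count)) >= abs(0)) evaluates to true; next count becomes -2; next final value 1
compute2: result becomes -2; next count becomes -1; next (((-1 + count) + max(result, count)) >= abs(0)) evaluates to false; next final value 2
1 against 2: the behavior changed.
verdict: not equivalent; witness: base=1, step=2


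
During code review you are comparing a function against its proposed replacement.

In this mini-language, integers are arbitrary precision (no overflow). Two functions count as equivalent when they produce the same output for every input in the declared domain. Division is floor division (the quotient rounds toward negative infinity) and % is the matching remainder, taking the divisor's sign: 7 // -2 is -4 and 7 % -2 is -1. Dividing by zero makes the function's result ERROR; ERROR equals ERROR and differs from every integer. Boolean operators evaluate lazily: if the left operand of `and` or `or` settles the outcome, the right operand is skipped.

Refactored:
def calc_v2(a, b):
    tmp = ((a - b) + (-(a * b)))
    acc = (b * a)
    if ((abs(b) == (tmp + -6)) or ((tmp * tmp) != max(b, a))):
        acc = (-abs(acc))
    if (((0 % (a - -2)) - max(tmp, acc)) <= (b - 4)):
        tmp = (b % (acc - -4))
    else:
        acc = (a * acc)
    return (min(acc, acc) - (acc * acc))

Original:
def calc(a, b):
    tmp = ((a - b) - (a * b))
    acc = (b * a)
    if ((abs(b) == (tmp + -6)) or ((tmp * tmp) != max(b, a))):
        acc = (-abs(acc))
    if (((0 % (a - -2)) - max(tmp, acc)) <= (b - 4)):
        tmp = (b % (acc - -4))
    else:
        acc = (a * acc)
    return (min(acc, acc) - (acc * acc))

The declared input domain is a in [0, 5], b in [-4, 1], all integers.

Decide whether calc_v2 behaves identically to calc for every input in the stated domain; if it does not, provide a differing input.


Reading the diff, among the changes: arithmetic usage differs.
One worked example (a=5, b=-3) — calc: tmp becomes 23; next acc becomes -15; next ((abs(b) == (tmp + -6)) or ((tmp * tmp) != max(b, a))) evaluates to true; next acc becomes -15; next (((0 % (a - -2)) - max(tmp, acc)) <= (b - 4)) evaluates to true; next tmp becomes -3; next final value -240; calc_v2: tmp becomes 23; next acc becomes -15; next ((abs(b) == (tmp + -6)) or ((tmp * tmp) != max(b, a))) evaluates to true; next acc becomes -15; next (((0 % (a - -2)) - max(tmp, acc)) <= (b - 4)) evaluates to true; next tmp becomes -3; next final value -240; agreement on -240.
Every one of the 36 inputs gives matching results.
verdict: equivalent


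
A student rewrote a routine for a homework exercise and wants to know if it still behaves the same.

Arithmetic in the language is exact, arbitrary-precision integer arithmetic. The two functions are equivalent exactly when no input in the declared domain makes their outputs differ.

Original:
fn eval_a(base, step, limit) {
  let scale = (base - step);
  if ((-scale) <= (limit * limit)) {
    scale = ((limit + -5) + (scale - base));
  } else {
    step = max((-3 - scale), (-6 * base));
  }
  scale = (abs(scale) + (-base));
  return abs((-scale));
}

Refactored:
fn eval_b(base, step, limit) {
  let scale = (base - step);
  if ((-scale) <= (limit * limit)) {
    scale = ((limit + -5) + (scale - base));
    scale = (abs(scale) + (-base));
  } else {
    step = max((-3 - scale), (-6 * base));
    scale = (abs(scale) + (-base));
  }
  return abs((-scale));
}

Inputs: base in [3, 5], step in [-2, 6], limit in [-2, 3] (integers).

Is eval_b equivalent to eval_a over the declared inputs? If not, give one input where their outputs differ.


Comparing the listings, the differences include: min/max/abs usage differs; also arithmetic usage differs; also statement counts differ.
As a probe, take base=3, step=3, limit=0: eval_a runs scale becomes 0; next ((-scale) <= (limit * limit)) evaluates to true; next scale becomes -8; next scale becomes 5; next final value 5; eval_b runs scale becomes 0; next ((-scale) <= (limit * limit)) evaluates to true; next scale becomes -8; next scale becomes 5; next final value 5; both end at 5.
Sweeping the whole domain (162 inputs) finds no disagreement.
verdict: equivalent


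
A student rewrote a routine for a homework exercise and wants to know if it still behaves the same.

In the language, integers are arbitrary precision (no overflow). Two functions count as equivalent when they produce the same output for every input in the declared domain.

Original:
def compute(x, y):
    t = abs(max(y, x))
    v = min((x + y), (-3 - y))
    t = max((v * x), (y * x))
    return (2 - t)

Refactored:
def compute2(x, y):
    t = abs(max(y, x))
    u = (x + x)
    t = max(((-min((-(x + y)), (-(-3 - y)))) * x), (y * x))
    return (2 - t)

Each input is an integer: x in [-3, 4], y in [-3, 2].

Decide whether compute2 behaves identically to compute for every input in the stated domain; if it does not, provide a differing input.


Take x=-3, y=-3.
compute: t becomes 3; next v becomes -6; next t becomes 18; next final value -16
compute2: t becomes 3; next u becomes -6; next t becomes 9; next final value -7
-16 against -7: the behavior changed.
verdict: not equivalent; witness: x=-3, y=-3


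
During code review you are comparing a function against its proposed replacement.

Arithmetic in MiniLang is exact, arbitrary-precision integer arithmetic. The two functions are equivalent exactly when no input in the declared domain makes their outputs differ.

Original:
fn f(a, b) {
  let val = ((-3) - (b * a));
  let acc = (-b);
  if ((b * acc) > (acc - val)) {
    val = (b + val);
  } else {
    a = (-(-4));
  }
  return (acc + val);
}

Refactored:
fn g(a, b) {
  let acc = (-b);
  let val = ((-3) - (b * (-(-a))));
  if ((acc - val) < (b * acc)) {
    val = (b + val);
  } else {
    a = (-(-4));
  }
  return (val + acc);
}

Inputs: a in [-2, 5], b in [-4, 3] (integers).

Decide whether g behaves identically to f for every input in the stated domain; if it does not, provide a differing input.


Although comparison usage differs, 64/64 inputs agree.
verdict: equivalent


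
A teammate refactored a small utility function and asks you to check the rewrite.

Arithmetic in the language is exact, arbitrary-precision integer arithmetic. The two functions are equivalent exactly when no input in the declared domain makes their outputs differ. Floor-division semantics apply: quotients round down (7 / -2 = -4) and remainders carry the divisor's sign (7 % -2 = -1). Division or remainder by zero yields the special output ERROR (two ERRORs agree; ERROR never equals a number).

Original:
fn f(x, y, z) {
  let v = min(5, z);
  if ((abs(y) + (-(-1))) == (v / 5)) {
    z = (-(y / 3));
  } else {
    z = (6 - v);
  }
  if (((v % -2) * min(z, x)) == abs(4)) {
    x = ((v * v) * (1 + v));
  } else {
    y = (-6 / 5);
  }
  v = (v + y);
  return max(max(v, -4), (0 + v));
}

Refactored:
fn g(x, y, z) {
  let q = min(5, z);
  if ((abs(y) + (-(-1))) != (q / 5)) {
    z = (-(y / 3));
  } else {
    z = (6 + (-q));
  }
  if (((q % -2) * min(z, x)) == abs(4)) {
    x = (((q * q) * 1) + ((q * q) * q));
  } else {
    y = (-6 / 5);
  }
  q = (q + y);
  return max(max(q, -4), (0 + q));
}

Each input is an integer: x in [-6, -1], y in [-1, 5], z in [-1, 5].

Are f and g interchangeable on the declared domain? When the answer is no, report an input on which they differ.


Whatever the rewrite altered, no input in the stated domain can expose a difference.
Tracing x=-2, y=-1, z=4: f: v becomes 4; next ((abs(y) + (-(-1))) == (v / 5)) evaluates to false; next z becomes 2; next (((v % -2) * min(z, x)) == abs(4)) evaluates to false; next y becomes -2; next v becomes 2; next final value 2 | g: q becomes 4; next ((abs(y) + (-(-1))) != (q / 5)) evaluates to true; next z becomes 1; next (((q % -2) * min(z, x)) == abs(4)) evaluates to false; next y becomes -2; next q becomes 2; next final value 2 — matching result 2.
Every one of the 294 inputs gives matching results.
verdict: equivalent


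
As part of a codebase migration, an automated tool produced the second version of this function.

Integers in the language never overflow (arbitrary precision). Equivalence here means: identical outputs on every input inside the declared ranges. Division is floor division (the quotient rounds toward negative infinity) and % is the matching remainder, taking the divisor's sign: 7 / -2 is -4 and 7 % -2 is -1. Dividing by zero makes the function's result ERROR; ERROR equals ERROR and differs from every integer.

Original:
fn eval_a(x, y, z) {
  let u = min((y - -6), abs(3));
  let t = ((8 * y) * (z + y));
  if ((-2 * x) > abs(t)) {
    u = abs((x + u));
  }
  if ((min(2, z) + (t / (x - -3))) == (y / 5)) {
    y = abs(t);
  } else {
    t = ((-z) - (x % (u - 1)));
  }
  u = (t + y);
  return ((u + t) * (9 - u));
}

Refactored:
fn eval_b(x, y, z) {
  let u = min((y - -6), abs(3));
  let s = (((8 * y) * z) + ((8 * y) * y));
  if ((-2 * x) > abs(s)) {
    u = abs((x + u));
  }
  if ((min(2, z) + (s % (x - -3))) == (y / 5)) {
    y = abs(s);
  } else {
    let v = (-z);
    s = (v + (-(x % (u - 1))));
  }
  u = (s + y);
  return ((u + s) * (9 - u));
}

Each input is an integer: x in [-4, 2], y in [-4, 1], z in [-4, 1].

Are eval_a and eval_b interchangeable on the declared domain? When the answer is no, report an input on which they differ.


Consider the input x=-4, y=-4, z=-1.
eval_a: u becomes 2; next t becomes 160; next ((-2 * x) > abs(t)) evaluates to false; next ((min(2, z) + (t / (x - -3))) == (y / 5)) evaluates to false; next t becomes 1; next u becomes -3; next final value -24
eval_b: u becomes 2; next s becomes 160; next ((-2 * x) > abs(s)) evaluates to false; next ((min(2, z) + (s % (x - -3))) == (y / 5)) evaluates to true; next y becomes 160; next u becomes 320; next final value -149280
-24 != -149280, so the rewrite changes behavior.
verdict: not equivalent; witness: x=-4, y=-4, z=-1


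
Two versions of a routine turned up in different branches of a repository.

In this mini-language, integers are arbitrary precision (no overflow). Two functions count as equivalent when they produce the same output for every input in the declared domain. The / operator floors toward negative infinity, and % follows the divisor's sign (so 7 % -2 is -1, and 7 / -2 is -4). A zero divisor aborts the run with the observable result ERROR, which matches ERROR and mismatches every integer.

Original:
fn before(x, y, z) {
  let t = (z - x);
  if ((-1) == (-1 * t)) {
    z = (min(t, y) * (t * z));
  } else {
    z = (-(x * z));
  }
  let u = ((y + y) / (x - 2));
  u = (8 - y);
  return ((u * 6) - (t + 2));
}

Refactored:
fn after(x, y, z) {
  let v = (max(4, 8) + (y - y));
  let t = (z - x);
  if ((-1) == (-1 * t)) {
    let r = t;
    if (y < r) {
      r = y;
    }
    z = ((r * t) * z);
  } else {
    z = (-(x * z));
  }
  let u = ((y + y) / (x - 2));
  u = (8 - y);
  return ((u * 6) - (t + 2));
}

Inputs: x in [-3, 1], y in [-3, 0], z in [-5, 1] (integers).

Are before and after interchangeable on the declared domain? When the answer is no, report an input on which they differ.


Reading the diff, among the changes: statement counts differ; and constant usage differs; and arithmetic usage differs; and branching structure differs; and min/max/abs usage differs; and local variable names differ; and comparison usage differs.
Tracing x=1, y=-1, z=-3: before: t=-4, then ((-1) == (-1 * t)) is false, then z=3, then u=2, then u=9, then returns 56 | after: v=8, then t=-4, then ((-1) == (-1 * t)) is false, then z=3, then u=2, then u=9, then returns 56 — matching result 56.
Across all 140 domain points the two functions coincide.
verdict: equivalent


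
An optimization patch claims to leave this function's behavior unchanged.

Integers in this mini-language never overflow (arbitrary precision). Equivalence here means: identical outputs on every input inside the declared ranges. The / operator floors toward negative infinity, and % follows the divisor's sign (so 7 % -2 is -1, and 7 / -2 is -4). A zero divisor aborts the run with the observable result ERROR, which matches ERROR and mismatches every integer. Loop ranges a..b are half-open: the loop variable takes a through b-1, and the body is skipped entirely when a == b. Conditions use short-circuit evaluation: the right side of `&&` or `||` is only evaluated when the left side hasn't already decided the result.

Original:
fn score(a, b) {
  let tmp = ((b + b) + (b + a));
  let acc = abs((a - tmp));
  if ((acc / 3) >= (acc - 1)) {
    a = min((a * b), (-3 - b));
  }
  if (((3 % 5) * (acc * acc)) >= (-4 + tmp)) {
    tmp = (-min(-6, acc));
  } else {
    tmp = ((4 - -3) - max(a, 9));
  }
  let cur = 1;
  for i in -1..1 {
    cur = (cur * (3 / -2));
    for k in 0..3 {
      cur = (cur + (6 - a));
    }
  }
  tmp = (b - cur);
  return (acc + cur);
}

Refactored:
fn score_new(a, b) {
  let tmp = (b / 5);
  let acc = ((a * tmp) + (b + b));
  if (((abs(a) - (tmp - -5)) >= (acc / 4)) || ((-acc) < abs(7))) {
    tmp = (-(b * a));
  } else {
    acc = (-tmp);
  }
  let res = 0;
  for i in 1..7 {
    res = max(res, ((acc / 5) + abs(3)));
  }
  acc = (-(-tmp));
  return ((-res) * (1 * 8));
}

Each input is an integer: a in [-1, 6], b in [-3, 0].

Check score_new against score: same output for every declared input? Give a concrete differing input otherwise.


There is a counterexample at a=-1, b=-3: -8 on one side, -16 on the other.
score: tmp=-10, then acc=9, then ((acc / 3) >= (acc - 1)) is false, then (((3 % 5) * (acc * acc)) >= (-4 + tmp)) is true, then tmp=6, then cur=1, then (i=-1), then cur=-2, then (k=0), then cur=5, then (k=1), then cur=12, then (k=2), then cur=19, then (i=0), then cur=-38, then (k=0), then cur=-31, then (k=1), then cur=-24, then (k=2), then cur=-17, then tmp=14, then returns -8
score_new: tmp=-1, then acc=-5, then (((abs(a) - (tmp - -5)) >= (acc / 4)) || ((-acc) < abs(7))) is true, then tmp=-3, then res=0, then (i=1), then res=2, then (i=2), then res=2, then (i=3), then res=2, then (i=4), then res=2, then (i=5), then res=2, then (i=6), then res=2, then acc=-3, then returns -16
verdict: not equivalent; witness: a=-1, b=-3


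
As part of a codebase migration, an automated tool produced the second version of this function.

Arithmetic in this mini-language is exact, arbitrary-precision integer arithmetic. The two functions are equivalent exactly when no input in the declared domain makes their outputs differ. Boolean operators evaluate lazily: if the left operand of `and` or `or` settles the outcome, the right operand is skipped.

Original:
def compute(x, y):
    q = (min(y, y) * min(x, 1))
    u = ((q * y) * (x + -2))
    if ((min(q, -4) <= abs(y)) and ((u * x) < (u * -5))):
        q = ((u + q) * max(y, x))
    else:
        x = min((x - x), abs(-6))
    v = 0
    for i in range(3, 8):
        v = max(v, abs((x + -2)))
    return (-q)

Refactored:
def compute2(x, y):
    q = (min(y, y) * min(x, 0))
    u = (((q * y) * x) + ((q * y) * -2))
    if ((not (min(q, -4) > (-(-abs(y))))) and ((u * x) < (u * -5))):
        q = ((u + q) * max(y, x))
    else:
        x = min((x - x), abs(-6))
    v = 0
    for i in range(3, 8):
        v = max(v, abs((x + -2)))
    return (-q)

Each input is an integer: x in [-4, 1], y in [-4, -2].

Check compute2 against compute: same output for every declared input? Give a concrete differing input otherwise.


Not equivalent: x=1, y=-4 separates them (20 vs 0).
compute: q=-4, then u=-16, then ((min(q, -4) <= abs(y)) and ((u * x) < (u * -5))) is true, then q=-20, then v=0, then (i=3), then v=1, then (i=4), then v=1, then (i=5), then v=1, then (i=6), then v=1, then (i=7), then v=1, then returns 20
compute2: q=0, then u=0, then ((not (min(q, -4) > (-(-abs(y))))) and ((u * x) < (u * -5))) is false, then x=0, then v=0, then (i=3), then v=2, then (i=4), then v=2, then (i=5), then v=2, then (i=6), then v=2, then (i=7), then v=2, then returns 0
verdict: not equivalent; witness: x=1, y=-4


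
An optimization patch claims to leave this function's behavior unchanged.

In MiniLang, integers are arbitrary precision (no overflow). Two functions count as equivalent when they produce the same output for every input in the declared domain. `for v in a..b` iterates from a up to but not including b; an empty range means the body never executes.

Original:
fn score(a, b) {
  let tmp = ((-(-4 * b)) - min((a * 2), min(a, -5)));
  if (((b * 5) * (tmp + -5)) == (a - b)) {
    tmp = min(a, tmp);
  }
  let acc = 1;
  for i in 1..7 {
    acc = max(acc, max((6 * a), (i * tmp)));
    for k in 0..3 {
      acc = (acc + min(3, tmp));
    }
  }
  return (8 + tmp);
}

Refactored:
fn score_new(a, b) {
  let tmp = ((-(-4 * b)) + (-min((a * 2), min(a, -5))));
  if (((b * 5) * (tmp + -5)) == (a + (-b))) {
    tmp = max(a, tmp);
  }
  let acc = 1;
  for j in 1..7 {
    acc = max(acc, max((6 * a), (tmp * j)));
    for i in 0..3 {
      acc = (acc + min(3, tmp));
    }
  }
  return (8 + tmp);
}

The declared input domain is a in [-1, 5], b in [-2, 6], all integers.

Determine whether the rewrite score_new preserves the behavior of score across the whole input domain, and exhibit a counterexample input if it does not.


Not equivalent: a=0, b=0 separates them (8 vs 13).
score: tmp := 5 | (((b * 5) * (tmp + -5)) == (a - b)): true | tmp := 0 | acc := 1 | iter i=1: | acc := 1 | iter k=0: | acc := 1 | iter k=1: | acc := 1 | iter k=2: | acc := 1 | iter i=2: | acc := 1 | iter k=0: | acc := 1 | iter k=1: | acc := 1 | iter k=2: | acc := 1 | iter i=3: | acc := 1 | iter k=0: | acc := 1 | iter k=1: | acc := 1 | iter k=2: | acc := 1 | iter i=4: | acc := 1 | iter k=0: | acc := 1 | iter k=1: | acc := 1 | iter k=2: | acc := 1 | iter i=5: | acc := 1 | iter k=0: | acc := 1 | iter k=1: | acc := 1 | iter k=2: | acc := 1 | iter i=6: | acc := 1 | iter k=0: | acc := 1 | iter k=1: | acc := 1 | iter k=2: | acc := 1 | result 8
score_new: tmp := 5 | (((b * 5) * (tmp + -5)) == (a + (-b))): true | tmp := 5 | acc := 1 | iter j=1: | acc := 5 | iter i=0: | acc := 8 | iter i=1: | acc := 11 | iter i=2: | acc := 14 | iter j=2: | acc := 14 | iter i=0: | acc := 17 | iter i=1: | acc := 20 | iter i=2: | acc := 23 | iter j=3: | acc := 23 | iter i=0: | acc := 26 | iter i=1: | acc := 29 | iter i=2: | acc := 32 | iter j=4: | acc := 32 | iter i=0: | acc := 35 | iter i=1: | acc := 38 | iter i=2: | acc := 41 | iter j=5: | acc := 41 | iter i=0: | acc := 44 | iter i=1: | acc := 47 | iter i=2: | acc := 50 | iter j=6: | acc := 50 | iter i=0: | acc := 53 | iter i=1: | acc := 56 | iter i=2: | acc := 59 | result 13
verdict: not equivalent; witness: a=0, b=0


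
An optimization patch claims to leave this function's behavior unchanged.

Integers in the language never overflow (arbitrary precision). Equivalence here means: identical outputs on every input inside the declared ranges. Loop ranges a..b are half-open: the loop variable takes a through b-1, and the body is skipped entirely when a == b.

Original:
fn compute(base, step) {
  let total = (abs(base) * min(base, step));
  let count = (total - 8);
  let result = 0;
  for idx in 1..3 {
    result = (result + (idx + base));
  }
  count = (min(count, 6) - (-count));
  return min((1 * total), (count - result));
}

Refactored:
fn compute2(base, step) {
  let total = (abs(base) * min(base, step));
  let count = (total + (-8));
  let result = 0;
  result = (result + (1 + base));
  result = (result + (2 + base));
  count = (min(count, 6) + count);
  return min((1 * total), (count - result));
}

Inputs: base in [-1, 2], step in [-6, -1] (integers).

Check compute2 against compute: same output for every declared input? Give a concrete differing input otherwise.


Comparing the listings, the differences include: constant usage differs, plus local variable names differ, plus loop structure differs, plus arithmetic usage differs.
As a probe, take base=-1, step=-4: compute runs total = -4; count = -12; result = 0; [idx=1]; result = 0; [idx=2]; result = 1; count = -24; return -25; compute2 runs total = -4; count = -12; result = 0; result = 0; result = 1; count = -24; return -25; both end at -25.
An exhaustive pass over the 24 declared inputs shows identical outputs.
verdict: equivalent


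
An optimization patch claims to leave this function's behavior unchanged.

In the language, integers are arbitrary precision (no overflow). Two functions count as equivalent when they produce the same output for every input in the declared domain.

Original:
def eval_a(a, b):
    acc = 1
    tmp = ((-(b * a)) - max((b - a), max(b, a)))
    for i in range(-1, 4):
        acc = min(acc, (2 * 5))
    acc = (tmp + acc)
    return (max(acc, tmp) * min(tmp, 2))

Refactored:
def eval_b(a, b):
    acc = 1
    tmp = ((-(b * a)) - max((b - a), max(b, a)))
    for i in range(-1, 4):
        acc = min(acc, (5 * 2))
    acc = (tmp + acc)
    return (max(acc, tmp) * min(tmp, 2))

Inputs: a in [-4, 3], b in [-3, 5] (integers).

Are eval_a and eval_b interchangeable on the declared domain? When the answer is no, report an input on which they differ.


The two are interchangeable: same computation, different form, and every declared input agrees.
One worked example (a=-3, b=4) — eval_a: acc = 1; tmp = 5; [i=-1]; acc = 1; [i=0]; acc = 1; [i=1]; acc = 1; [i=2]; acc = 1; [i=3]; acc = 1; acc = 6; return 12; eval_b: acc = 1; tmp = 5; [i=-1]; acc = 1; [i=0]; acc = 1; [i=1]; acc = 1; [i=2]; acc = 1; [i=3]; acc = 1; acc = 6; return 12; agreement on 12.
An exhaustive pass over the 72 declared inputs shows identical outputs.
verdict: equivalent


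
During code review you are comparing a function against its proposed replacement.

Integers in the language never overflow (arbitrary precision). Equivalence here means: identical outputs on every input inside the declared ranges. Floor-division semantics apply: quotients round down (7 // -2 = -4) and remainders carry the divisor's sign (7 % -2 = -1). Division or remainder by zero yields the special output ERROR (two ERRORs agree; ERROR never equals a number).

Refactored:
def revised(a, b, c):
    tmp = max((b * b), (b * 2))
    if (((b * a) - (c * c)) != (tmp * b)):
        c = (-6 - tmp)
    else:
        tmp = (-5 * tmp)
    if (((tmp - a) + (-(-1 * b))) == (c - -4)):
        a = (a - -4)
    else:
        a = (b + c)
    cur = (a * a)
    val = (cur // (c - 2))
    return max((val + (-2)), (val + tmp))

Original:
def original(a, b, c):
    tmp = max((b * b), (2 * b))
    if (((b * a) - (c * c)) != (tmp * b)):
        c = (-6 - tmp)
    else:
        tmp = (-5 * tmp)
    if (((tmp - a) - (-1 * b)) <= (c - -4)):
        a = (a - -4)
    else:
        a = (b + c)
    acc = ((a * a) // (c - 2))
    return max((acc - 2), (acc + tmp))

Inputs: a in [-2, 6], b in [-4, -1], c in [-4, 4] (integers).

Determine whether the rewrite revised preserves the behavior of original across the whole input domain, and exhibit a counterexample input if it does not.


Consider the input a=0, b=-1, c=-1.
original: tmp = 1; (((b * a) - (c * c)) != (tmp * b)) -> false; tmp = -5; (((tmp - a) - (-1 * b)) <= (c - -4)) -> true; a = 4; acc = -6; return -8
revised: tmp = 1; (((b * a) - (c * c)) != (tmp * b)) -> false; tmp = -5; (((tmp - a) + (-(-1 * b))) == (c - -4)) -> false; a = -2; cur = 4; val = -2; return -4
-8 != -4, so the rewrite changes behavior.
verdict: not equivalent; witness: a=0, b=-1, c=-1
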